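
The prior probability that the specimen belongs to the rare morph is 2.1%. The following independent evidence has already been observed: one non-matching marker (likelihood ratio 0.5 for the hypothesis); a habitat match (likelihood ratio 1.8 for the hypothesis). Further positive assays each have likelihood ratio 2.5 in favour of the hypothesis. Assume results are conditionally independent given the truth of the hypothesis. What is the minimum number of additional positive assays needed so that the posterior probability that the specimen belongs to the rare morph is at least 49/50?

9

Prior odds = 0.021/0.979 = 21/979.
Combined Bayes factor of the evidence already in hand = 0.5 × 1.8 = 0.9.
Odds after that evidence = (21/979) × 0.9 = 189/9790.
Target odds = 0.98/0.02 = 49.
Need 2.5ⁿ ≥ 49 ÷ (189/9790) = 68530/27.
2.5⁸ = 390625/256 falls short of 68530/27 but 2.5⁹ = 1953125/512 reaches it, so n = 9.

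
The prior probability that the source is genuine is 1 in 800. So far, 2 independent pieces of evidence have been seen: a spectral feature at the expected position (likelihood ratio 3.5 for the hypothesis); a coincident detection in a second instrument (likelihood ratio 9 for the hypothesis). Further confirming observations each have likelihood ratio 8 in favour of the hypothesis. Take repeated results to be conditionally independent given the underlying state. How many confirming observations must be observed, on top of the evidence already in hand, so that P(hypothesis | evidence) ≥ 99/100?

Prior odds = 0.00125/0.99875 = 1/799.
Combined Bayes factor of the evidence already in hand = 3.5 × 9 = 31.5.
Odds after that evidence = (1/799) × 31.5 = 63/1598.
Target odds = 0.99/0.01 = 99.
Need 8ⁿ ≥ 99 ÷ (63/1598) = 17578/7.
8³ = 512 falls short of 17578/7 but 8⁴ = 4096 reaches it, so n = 4.

4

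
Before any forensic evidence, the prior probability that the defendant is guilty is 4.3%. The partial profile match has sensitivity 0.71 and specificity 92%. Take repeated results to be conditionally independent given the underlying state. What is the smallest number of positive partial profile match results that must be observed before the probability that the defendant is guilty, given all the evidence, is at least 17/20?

Prior odds: 0.043 ÷ 0.957 = 43/957.
False-positive rate = 1 − 0.92 = 0.08; likelihood ratio of a positive = 0.71/0.08 = 8.875.
Target odds: 0.85 ÷ 0.15 = 17/3.
Need (43/957) × 8.875ⁿ ≥ 17/3, i.e. 8.875ⁿ ≥ 5423/43.
8.875² = 78.765625 falls short of 5423/43 but 8.875³ = 357911/512 reaches it, so n = 3.

3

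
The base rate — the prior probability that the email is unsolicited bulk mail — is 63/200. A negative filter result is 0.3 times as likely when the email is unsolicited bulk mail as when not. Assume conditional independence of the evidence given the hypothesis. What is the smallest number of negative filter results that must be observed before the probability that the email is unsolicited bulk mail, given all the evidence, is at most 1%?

Prior odds = 0.315/0.685 = 63/137.
Likelihood ratio per negative filter result = 0.3.
Target odds: 0.01 ÷ 0.99 = 1/99.
Need (63/137) × 0.3ⁿ ≤ 1/99, i.e. 0.3ⁿ ≤ 137/6237.
0.3³ = 0.027 is still above 137/6237 but 0.3⁴ = 0.0081 is at or below it, so n = 4.

4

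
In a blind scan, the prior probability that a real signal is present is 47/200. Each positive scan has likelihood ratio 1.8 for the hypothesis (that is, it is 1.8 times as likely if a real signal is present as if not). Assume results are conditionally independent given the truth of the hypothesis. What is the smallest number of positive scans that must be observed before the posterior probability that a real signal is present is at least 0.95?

8

Prior odds: 0.235 ÷ 0.765 = 47/153.
Likelihood ratio per positive scan = 1.8.
Target odds: 0.95 ÷ 0.05 = 19.
Require 1.8ⁿ ≥ 19 ÷ (47/153) = 2907/47.
1.8⁷ = 4782969/78125 falls short of 2907/47 but 1.8⁸ = 43046721/390625 reaches it, so n = 8.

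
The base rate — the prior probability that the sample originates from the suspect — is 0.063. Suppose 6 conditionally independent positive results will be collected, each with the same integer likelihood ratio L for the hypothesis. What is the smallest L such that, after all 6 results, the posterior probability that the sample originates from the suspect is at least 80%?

2

Prior odds = 0.063/0.937 = 63/937.
Target odds = 0.8/0.2 = 4.
Need L⁶ ≥ 4 ÷ (63/937) = 3748/63.
1⁶ = 1 < 3748/63 ≤ 64 = 2⁶, so L = 2.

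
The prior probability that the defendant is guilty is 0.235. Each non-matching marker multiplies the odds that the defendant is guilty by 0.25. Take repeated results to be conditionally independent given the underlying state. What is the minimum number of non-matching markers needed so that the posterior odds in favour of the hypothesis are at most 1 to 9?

1

Prior odds: 0.235 ÷ 0.765 = 47/153.
Likelihood ratio per non-matching marker = 0.25.
Target odds = 1/9.
Require 0.25ⁿ ≤ 1/9 ÷ (47/153) = 17/47.
0.25¹ = 0.25, which is already at or below the required 17/47; so n = 1.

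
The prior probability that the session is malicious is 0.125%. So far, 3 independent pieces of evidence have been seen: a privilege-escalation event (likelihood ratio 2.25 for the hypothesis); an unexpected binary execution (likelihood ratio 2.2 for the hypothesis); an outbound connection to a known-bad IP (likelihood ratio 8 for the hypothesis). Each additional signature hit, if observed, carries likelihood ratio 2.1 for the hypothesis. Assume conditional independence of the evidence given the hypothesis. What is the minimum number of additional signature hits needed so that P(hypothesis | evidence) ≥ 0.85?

Prior odds = 0.00125/0.99875 = 1/799.
Combined Bayes factor of the evidence already in hand = 2.25 × 2.2 × 8 = 39.6.
Odds after that evidence = (1/799) × 39.6 = 198/3995.
Target odds = 0.85/0.15 = 17/3.
Need 2.1ⁿ ≥ 17/3 ÷ (198/3995) = 67915/594.
2.1⁶ = 85766121/1000000 falls short of 67915/594 but 2.1⁷ ≈180.109 reaches it, so n = 7.

7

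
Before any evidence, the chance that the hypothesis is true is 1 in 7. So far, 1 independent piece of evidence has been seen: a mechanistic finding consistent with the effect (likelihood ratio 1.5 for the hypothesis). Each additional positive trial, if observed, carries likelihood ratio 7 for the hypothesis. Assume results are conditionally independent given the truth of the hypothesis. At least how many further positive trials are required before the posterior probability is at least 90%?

2

Prior odds = (1/7)/(6/7) = 1/6.
Bayes factor of the evidence already in hand = 1.5.
Odds after that evidence = (1/6) × 1.5 = 0.25.
Target odds = 0.9/0.1 = 9.
Need 7ⁿ ≥ 9 ÷ 0.25 = 36.
7¹ = 7 falls short of 36 but 7² = 49 reaches it, so n = 2.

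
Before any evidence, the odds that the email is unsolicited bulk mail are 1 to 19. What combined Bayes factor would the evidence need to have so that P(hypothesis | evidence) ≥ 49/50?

931

Prior odds = 1/19.
Target odds = 0.98/0.02 = 49.
Required Bayes factor = 49 ÷ (1/19) = 931.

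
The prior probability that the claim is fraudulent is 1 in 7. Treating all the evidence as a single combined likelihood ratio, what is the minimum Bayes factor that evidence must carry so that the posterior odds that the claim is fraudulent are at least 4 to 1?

Prior odds = (1/7)/(6/7) = 1/6.
Target odds = 4.
Required Bayes factor = 4 ÷ (1/6) = 24.

24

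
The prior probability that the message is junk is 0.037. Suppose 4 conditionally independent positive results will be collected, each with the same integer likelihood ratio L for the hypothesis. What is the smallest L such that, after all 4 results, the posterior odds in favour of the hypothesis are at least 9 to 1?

Prior odds = 0.037/0.963 = 37/963.
Target odds = 9.
Need L⁴ ≥ 9 ÷ (37/963) = 8667/37.
3⁴ = 81 < 8667/37 ≤ 256 = 4⁴, so L = 4.

4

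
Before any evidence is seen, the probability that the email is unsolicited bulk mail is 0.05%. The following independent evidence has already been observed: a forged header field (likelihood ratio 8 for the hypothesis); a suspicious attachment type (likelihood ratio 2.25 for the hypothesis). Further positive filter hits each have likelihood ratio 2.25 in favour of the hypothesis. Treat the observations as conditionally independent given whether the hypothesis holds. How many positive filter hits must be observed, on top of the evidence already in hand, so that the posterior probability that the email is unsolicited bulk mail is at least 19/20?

10

Prior odds = 0.0005/0.9995 = 1/1999.
Combined Bayes factor of the evidence already in hand = 8 × 2.25 = 18.
Odds after that evidence = (1/1999) × 18 = 18/1999.
Target odds = 0.95/0.05 = 19.
Need 2.25ⁿ ≥ 19 ÷ (18/1999) = 37981/18.
2.25⁹ = 387420489/262144 falls short of 37981/18 but 2.25¹⁰ ≈3325.26 reaches it, so n = 10.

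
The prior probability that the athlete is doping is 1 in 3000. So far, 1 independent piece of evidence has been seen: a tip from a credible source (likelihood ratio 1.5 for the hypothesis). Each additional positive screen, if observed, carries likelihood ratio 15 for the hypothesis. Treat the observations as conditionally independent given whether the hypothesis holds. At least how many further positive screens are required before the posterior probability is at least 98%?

Prior odds = (1/3000)/(2999/3000) = 1/2999.
Bayes factor of the evidence already in hand = 1.5.
Odds after that evidence = (1/2999) × 1.5 = 3/5998.
Target odds = 0.98/0.02 = 49.
Need 15ⁿ ≥ 49 ÷ (3/5998) = 293902/3.
15⁴ = 50625 falls short of 293902/3 but 15⁵ = 759375 reaches it, so n = 5.

5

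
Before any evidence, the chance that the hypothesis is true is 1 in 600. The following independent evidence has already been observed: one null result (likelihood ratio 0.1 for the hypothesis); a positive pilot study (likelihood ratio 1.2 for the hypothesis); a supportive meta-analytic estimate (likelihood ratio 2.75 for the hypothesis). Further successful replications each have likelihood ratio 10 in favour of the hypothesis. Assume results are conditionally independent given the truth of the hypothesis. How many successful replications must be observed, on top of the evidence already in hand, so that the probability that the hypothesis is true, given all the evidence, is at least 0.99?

Prior odds = (1/600)/(599/600) = 1/599.
Combined Bayes factor of the evidence already in hand = 0.1 × 1.2 × 2.75 = 0.33.
Odds after that evidence = (1/599) × 0.33 = 33/59900.
Target odds = 0.99/0.01 = 99.
Need 10ⁿ ≥ 99 ÷ (33/59900) = 179700.
10⁵ = 100000 falls short of 179700 but 10⁶ = 1000000 reaches it, so n = 6.

6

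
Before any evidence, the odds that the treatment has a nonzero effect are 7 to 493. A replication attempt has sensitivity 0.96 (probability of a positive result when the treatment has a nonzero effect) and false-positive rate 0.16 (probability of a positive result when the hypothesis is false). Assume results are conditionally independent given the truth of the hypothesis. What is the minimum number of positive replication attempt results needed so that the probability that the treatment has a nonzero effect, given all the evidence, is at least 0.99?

Prior odds = 7/493.
Likelihood ratio of a positive result = 0.96/0.16 = 6.
Target odds: 0.99 ÷ 0.01 = 99.
Require 6ⁿ ≥ 99 ÷ (7/493) = 48807/7.
6⁴ = 1296 falls short of 48807/7 but 6⁵ = 7776 reaches it, so n = 5.

5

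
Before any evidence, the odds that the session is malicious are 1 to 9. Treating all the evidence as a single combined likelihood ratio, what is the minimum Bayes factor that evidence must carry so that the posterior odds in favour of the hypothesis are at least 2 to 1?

Prior odds = 1/9.
Target odds = 2.
Required Bayes factor = 2 ÷ (1/9) = 18.

18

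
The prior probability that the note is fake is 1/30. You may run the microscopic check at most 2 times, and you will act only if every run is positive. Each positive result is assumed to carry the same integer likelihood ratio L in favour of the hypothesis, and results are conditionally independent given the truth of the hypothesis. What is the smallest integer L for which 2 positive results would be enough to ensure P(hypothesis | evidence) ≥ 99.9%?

Prior odds = (1/30)/(29/30) = 1/29.
Target odds = 0.999/0.001 = 999.
Need L² ≥ 999 ÷ (1/29) = 28971.
170² = 28900 < 28971 ≤ 29241 = 171², so L = 171.

171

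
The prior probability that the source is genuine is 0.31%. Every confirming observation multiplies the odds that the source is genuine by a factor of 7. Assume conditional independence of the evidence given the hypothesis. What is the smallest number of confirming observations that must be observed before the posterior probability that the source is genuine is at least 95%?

5

Prior odds = 0.0031/0.9969 = 31/9969.
Likelihood ratio per confirming observation = 7.
Target odds: 0.95 ÷ 0.05 = 19.
Need (31/9969) × 7ⁿ ≥ 19, i.e. 7ⁿ ≥ 189411/31.
7⁴ = 2401 falls short of 189411/31 but 7⁵ = 16807 reaches it, so n = 5.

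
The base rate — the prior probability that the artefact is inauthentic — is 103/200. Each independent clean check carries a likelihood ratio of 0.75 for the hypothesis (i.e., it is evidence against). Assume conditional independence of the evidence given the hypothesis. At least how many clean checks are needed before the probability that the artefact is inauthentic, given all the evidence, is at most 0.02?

14

Prior odds = 0.515/0.485 = 103/97.
Likelihood ratio per clean check = 0.75.
Target odds: 0.02 ÷ 0.98 = 1/49.
Require 0.75ⁿ ≤ 1/49 ÷ (103/97) = 97/5047.
0.75¹³ = 1594323/67108864 is still above 97/5047 but 0.75¹⁴ = 4782969/268435456 is at or below it, so n = 14.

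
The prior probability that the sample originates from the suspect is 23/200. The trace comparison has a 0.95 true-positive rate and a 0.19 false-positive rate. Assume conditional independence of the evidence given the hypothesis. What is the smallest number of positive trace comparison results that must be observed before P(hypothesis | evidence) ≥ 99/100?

Prior odds = 0.115/0.885 = 23/177.
Likelihood ratio of a positive result = 0.95/0.19 = 5.
Target posterior odds = 0.99/0.01 = 99.
Require 5ⁿ ≥ 99 ÷ (23/177) = 17523/23.
5⁴ = 625 falls short of 17523/23 but 5⁵ = 3125 reaches it, so n = 5.

5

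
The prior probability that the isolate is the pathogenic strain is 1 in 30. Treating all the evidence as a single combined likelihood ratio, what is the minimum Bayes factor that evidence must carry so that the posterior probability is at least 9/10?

261

Prior odds = (1/30)/(29/30) = 1/29.
Target odds = 0.9/0.1 = 9.
Required Bayes factor = 9 ÷ (1/29) = 261.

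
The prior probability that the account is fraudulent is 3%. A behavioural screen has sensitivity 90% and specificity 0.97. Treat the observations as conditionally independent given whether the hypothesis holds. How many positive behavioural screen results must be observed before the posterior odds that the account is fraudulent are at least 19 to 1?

2

Prior odds = 0.03/0.97 = 3/97.
False-positive rate = 1 − 0.97 = 0.03; likelihood ratio of a positive = 0.9/0.03 = 30.
Target odds = 19.
Need (3/97) × 30ⁿ ≥ 19, i.e. 30ⁿ ≥ 1843/3.
30¹ = 30 falls short of 1843/3 but 30² = 900 reaches it, so n = 2.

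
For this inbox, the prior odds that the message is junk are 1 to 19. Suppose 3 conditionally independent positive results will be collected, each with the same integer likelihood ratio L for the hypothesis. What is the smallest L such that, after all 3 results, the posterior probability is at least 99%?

Prior odds = 1/19.
Target odds = 0.99/0.01 = 99.
Need L³ ≥ 99 ÷ (1/19) = 1881.
12³ = 1728 < 1881 ≤ 2197 = 13³, so L = 13.

13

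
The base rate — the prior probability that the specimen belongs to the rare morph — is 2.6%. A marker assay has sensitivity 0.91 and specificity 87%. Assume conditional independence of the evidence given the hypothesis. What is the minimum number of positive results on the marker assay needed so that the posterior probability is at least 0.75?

Prior odds = 0.026/0.974 = 13/487.
False-positive rate = 1 − 0.87 = 0.13; likelihood ratio of a positive = 0.91/0.13 = 7.
Target posterior odds = 0.75/0.25 = 3.
Need (13/487) × 7ⁿ ≥ 3, i.e. 7ⁿ ≥ 1461/13.
7² = 49 falls short of 1461/13 but 7³ = 343 reaches it, so n = 3.

3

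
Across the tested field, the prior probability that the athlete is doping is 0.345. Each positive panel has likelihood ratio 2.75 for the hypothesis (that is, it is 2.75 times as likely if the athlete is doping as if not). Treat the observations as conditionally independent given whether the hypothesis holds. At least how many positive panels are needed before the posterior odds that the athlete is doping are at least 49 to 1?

5

Prior odds: 0.345 ÷ 0.655 = 69/131.
Likelihood ratio per positive panel = 2.75.
Target odds = 49.
Need (69/131) × 2.75ⁿ ≥ 49, i.e. 2.75ⁿ ≥ 6419/69.
2.75⁴ = 57.19140625 falls short of 6419/69 but 2.75⁵ = 161051/1024 reaches it, so n = 5.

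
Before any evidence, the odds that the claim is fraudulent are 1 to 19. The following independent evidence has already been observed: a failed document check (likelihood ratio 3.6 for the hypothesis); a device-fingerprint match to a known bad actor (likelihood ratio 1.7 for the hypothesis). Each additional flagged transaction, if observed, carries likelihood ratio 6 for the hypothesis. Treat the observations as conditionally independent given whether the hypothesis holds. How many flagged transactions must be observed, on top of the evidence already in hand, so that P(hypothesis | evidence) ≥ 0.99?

Prior odds = 1/19.
Combined Bayes factor of the evidence already in hand = 3.6 × 1.7 = 6.12.
Odds after that evidence = (1/19) × 6.12 = 153/475.
Target odds = 0.99/0.01 = 99.
Need 6ⁿ ≥ 99 ÷ (153/475) = 5225/17.
6³ = 216 falls short of 5225/17 but 6⁴ = 1296 reaches it, so n = 4.

4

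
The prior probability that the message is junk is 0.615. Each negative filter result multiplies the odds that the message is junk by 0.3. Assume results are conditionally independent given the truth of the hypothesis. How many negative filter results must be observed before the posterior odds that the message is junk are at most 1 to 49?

4

Prior odds = 0.615/0.385 = 123/77.
Likelihood ratio per negative filter result = 0.3.
Target odds = 1/49.
Need (123/77) × 0.3ⁿ ≤ 1/49, i.e. 0.3ⁿ ≤ 11/861.
0.3³ = 0.027 is still above 11/861 but 0.3⁴ = 0.0081 is at or below it, so n = 4.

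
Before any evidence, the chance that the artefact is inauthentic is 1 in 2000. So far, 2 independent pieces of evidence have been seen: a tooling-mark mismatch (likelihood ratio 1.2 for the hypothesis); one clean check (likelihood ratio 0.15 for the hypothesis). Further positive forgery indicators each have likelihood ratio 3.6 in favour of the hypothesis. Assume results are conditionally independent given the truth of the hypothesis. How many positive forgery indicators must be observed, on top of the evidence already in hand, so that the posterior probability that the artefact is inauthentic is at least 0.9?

Prior odds = 0.0005/0.9995 = 1/1999.
Combined Bayes factor of the evidence already in hand = 1.2 × 0.15 = 0.18.
Odds after that evidence = (1/1999) × 0.18 = 9/99950.
Target odds = 0.9/0.1 = 9.
Need 3.6ⁿ ≥ 9 ÷ (9/99950) = 99950.
3.6⁸ ≈28211.1 falls short of 99950 but 3.6⁹ ≈101560 reaches it, so n = 9.

9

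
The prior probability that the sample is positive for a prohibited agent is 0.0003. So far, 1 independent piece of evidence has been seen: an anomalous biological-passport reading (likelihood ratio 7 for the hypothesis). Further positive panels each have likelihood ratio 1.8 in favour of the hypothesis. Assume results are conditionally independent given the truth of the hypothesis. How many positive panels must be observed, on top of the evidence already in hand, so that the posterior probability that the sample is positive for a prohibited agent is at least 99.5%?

Prior odds = 0.0003/0.9997 = 3/9997.
Bayes factor of the evidence already in hand = 7.
Odds after that evidence = (3/9997) × 7 = 21/9997.
Target odds = 0.995/0.005 = 199.
Need 1.8ⁿ ≥ 199 ÷ (21/9997) = 1989403/21.
1.8¹⁹ ≈70823.5 falls short of 1989403/21 but 1.8²⁰ ≈127482 reaches it, so n = 20.

20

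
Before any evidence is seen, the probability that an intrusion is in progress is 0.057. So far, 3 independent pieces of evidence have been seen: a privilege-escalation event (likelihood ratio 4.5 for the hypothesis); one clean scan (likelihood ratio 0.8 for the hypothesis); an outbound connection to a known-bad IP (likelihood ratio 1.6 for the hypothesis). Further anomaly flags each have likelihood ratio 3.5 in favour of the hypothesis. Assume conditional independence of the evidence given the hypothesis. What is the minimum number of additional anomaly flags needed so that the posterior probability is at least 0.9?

3

Prior odds = 0.057/0.943 = 57/943.
Combined Bayes factor of the evidence already in hand = 4.5 × 0.8 × 1.6 = 5.76.
Odds after that evidence = (57/943) × 5.76 = 8208/23575.
Target odds = 0.9/0.1 = 9.
Need 3.5ⁿ ≥ 9 ÷ (8208/23575) = 23575/912.
3.5² = 12.25 falls short of 23575/912 but 3.5³ = 42.875 reaches it, so n = 3.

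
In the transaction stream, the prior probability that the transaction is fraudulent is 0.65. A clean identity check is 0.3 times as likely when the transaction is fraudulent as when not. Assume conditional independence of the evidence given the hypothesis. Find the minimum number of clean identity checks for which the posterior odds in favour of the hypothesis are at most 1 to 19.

Prior odds = 0.65/0.35 = 13/7.
Likelihood ratio per clean identity check = 0.3.
Target odds = 1/19.
Need (13/7) × 0.3ⁿ ≤ 1/19, i.e. 0.3ⁿ ≤ 7/247.
0.3² = 0.09 is still above 7/247 but 0.3³ = 0.027 is at or below it, so n = 3.

3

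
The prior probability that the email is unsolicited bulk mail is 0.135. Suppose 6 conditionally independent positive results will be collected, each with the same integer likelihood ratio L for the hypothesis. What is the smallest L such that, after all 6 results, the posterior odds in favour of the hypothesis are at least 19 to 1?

3

Prior odds = 0.135/0.865 = 27/173.
Target odds = 19.
Need L⁶ ≥ 19 ÷ (27/173) = 3287/27.
2⁶ = 64 < 3287/27 ≤ 729 = 3⁶, so L = 3.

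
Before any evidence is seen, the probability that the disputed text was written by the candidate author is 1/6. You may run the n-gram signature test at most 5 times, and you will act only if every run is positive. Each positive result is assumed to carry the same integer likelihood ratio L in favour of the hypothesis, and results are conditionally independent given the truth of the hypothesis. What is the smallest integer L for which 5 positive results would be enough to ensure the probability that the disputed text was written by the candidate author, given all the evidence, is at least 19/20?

Prior odds = (1/6)/(5/6) = 0.2.
Target odds = 0.95/0.05 = 19.
Need L⁵ ≥ 19 ÷ 0.2 = 95.
2⁵ = 32 < 95 ≤ 243 = 3⁵, so L = 3.

3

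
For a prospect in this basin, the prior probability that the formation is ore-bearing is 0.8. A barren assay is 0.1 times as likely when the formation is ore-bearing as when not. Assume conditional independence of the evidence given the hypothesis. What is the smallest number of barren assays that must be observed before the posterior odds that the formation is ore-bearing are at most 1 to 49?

3

Prior odds = 0.8/0.2 = 4.
Likelihood ratio per barren assay = 0.1.
Target odds = 1/49.
Need 4 × 0.1ⁿ ≤ 1/49, i.e. 0.1ⁿ ≤ 1/196.
0.1² = 0.01 is still above 1/196 but 0.1³ = 0.001 is at or below it, so n = 3.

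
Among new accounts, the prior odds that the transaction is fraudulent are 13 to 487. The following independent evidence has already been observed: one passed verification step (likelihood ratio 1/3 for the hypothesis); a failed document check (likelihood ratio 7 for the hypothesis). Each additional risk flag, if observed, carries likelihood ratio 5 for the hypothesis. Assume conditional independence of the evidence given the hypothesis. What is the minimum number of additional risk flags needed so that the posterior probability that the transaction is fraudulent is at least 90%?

4

Prior odds = 13/487.
Combined Bayes factor of the evidence already in hand = (1/3) × 7 = 7/3.
Odds after that evidence = (13/487) × 7/3 = 91/1461.
Target odds = 0.9/0.1 = 9.
Need 5ⁿ ≥ 9 ÷ (91/1461) = 13149/91.
5³ = 125 falls short of 13149/91 but 5⁴ = 625 reaches it, so n = 4.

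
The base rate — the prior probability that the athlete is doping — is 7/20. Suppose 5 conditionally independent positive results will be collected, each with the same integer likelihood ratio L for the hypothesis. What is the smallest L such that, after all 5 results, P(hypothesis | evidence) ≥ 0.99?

3

Prior odds = 0.35/0.65 = 7/13.
Target odds = 0.99/0.01 = 99.
Need L⁵ ≥ 99 ÷ (7/13) = 1287/7.
2⁵ = 32 < 1287/7 ≤ 243 = 3⁵, so L = 3.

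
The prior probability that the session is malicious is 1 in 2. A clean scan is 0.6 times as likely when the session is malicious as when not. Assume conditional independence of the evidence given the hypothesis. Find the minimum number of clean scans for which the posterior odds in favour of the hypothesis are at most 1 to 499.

Prior odds = 0.5/0.5 = 1.
Likelihood ratio per clean scan = 0.6.
Target odds = 1/499.
Require 0.6ⁿ ≤ 1/499 ÷ 1 = 1/499.
0.6¹² = 531441/244140625 is still above 1/499 but 0.6¹³ ≈0.00130607 is at or below it, so n = 13.

13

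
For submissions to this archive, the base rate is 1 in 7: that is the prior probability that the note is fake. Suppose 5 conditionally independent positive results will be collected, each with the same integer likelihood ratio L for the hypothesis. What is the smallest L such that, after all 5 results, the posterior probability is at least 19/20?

Prior odds = (1/7)/(6/7) = 1/6.
Target odds = 0.95/0.05 = 19.
Need L⁵ ≥ 19 ÷ (1/6) = 114.
2⁵ = 32 < 114 ≤ 243 = 3⁵, so L = 3.

3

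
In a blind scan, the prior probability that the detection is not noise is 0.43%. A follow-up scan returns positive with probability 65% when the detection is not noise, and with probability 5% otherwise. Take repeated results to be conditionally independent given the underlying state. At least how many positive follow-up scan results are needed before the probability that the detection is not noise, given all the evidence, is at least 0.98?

Prior odds = 0.0043/0.9957 = 43/9957.
Likelihood ratio of a positive result = 0.65/0.05 = 13.
Target odds: 0.98 ÷ 0.02 = 49.
Need (43/9957) × 13ⁿ ≥ 49, i.e. 13ⁿ ≥ 487893/43.
13³ = 2197 falls short of 487893/43 but 13⁴ = 28561 reaches it, so n = 4.

4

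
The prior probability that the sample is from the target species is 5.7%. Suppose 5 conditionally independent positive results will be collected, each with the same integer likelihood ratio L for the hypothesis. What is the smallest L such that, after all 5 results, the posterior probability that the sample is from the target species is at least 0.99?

5

Prior odds = 0.057/0.943 = 57/943.
Target odds = 0.99/0.01 = 99.
Need L⁵ ≥ 99 ÷ (57/943) = 31119/19.
4⁵ = 1024 < 31119/19 ≤ 3125 = 5⁵, so L = 5.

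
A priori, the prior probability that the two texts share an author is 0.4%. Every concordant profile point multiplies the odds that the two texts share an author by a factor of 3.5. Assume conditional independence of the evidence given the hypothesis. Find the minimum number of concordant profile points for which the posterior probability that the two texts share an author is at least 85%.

6

Prior odds = 0.004/0.996 = 1/249.
Likelihood ratio per concordant profile point = 3.5.
Target posterior odds = 0.85/0.15 = 17/3.
Require 3.5ⁿ ≥ 17/3 ÷ (1/249) = 1411.
3.5⁵ = 525.21875 falls short of 1411 but 3.5⁶ = 1838.265625 reaches it, so n = 6.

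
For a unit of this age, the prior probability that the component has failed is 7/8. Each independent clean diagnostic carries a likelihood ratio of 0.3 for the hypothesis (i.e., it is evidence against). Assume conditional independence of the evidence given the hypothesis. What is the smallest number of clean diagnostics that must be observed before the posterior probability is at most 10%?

4

Prior odds = 0.875/0.125 = 7.
Likelihood ratio per clean diagnostic = 0.3.
Target odds: 0.1 ÷ 0.9 = 1/9.
Need 7 × 0.3ⁿ ≤ 1/9, i.e. 0.3ⁿ ≤ 1/63.
0.3³ = 0.027 is still above 1/63 but 0.3⁴ = 0.0081 is at or below it, so n = 4.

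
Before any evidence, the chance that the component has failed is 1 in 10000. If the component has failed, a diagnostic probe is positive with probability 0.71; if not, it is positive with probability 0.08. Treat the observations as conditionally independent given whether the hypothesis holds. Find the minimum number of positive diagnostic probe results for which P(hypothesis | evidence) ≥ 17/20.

Prior odds: 0.0001 ÷ 0.9999 = 1/9999.
Likelihood ratio of a positive = 0.71/0.08 = 8.875.
Target posterior odds = 0.85/0.15 = 17/3.
Need (1/9999) × 8.875ⁿ ≥ 17/3, i.e. 8.875ⁿ ≥ 56661.
8.875⁵ ≈55060.7 falls short of 56661 but 8.875⁶ ≈488664 reaches it, so n = 6.

6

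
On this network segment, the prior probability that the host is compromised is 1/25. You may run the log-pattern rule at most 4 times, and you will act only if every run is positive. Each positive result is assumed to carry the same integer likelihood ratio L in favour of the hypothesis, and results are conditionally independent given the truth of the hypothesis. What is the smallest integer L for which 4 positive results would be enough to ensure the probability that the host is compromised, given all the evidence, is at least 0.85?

Prior odds = 0.04/0.96 = 1/24.
Target odds = 0.85/0.15 = 17/3.
Need L⁴ ≥ 17/3 ÷ (1/24) = 136.
3⁴ = 81 < 136 ≤ 256 = 4⁴, so L = 4.

4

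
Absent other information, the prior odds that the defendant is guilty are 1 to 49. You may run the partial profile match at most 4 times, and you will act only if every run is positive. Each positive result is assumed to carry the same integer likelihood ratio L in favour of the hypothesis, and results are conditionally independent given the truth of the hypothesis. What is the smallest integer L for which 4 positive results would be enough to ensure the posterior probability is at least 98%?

Prior odds = 1/49.
Target odds = 0.98/0.02 = 49.
Need L⁴ ≥ 49 ÷ (1/49) = 2401.
6⁴ = 1296 < 2401 ≤ 2401 = 7⁴, so L = 7.

7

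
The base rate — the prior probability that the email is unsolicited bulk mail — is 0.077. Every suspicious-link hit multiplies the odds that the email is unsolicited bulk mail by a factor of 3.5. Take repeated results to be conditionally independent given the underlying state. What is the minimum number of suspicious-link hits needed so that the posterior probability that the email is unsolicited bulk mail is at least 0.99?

6

Prior odds: 0.077 ÷ 0.923 = 77/923.
Likelihood ratio per suspicious-link hit = 3.5.
Target posterior odds = 0.99/0.01 = 99.
Need (77/923) × 3.5ⁿ ≥ 99, i.e. 3.5ⁿ ≥ 8307/7.
3.5⁵ = 525.21875 falls short of 8307/7 but 3.5⁶ = 1838.265625 reaches it, so n = 6.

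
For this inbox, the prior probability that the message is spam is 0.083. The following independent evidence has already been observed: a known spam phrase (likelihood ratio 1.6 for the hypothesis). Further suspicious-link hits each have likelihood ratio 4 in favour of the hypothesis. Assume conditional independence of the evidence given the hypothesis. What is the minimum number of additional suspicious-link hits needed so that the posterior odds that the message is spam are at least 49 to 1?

5

Prior odds = 0.083/0.917 = 83/917.
Bayes factor of the evidence already in hand = 1.6.
Odds after that evidence = (83/917) × 1.6 = 664/4585.
Target odds = 49.
Need 4ⁿ ≥ 49 ÷ (664/4585) = 224665/664.
4⁴ = 256 falls short of 224665/664 but 4⁵ = 1024 reaches it, so n = 5.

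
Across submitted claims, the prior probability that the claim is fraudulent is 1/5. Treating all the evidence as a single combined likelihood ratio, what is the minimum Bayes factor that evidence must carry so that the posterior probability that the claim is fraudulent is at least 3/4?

Prior odds = 0.2/0.8 = 0.25.
Target odds = 0.75/0.25 = 3.
Required Bayes factor = 3 ÷ 0.25 = 12.

12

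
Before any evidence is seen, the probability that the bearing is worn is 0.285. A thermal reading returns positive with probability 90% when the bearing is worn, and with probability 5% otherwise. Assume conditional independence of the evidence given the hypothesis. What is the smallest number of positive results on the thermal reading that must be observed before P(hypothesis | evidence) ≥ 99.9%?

3

Prior odds = 0.285/0.715 = 57/143.
Likelihood ratio of a positive result = 0.9/0.05 = 18.
Target posterior odds = 0.999/0.001 = 999.
Require 18ⁿ ≥ 999 ÷ (57/143) = 47619/19.
18² = 324 falls short of 47619/19 but 18³ = 5832 reaches it, so n = 3.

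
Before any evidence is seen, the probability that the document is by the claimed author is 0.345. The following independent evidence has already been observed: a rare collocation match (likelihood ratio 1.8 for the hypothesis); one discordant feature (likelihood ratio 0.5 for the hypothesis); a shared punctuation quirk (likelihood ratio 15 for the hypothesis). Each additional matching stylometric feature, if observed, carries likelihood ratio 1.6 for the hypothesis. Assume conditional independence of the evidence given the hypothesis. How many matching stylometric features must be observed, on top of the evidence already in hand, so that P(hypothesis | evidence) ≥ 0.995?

8

Prior odds = 0.345/0.655 = 69/131.
Combined Bayes factor of the evidence already in hand = 1.8 × 0.5 × 15 = 13.5.
Odds after that evidence = (69/131) × 13.5 = 1863/262.
Target odds = 0.995/0.005 = 199.
Need 1.6ⁿ ≥ 199 ÷ (1863/262) = 52138/1863.
1.6⁷ = 2097152/78125 falls short of 52138/1863 but 1.6⁸ = 16777216/390625 reaches it, so n = 8.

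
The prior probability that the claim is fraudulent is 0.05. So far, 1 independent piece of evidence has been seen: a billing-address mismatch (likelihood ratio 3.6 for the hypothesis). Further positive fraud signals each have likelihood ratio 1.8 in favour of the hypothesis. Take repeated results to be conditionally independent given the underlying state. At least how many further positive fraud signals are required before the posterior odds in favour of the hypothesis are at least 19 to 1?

8

Prior odds = 0.05/0.95 = 1/19.
Bayes factor of the evidence already in hand = 3.6.
Odds after that evidence = (1/19) × 3.6 = 18/95.
Target odds = 19.
Need 1.8ⁿ ≥ 19 ÷ (18/95) = 1805/18.
1.8⁷ = 4782969/78125 falls short of 1805/18 but 1.8⁸ = 43046721/390625 reaches it, so n = 8.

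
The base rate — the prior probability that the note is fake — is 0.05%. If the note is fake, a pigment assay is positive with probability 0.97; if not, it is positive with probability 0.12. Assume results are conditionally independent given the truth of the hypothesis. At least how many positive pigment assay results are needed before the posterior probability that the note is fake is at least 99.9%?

Prior odds: 0.0005 ÷ 0.9995 = 1/1999.
Likelihood ratio of a positive = 0.97/0.12 = 97/12.
Target posterior odds = 0.999/0.001 = 999.
Require (97/12)ⁿ ≥ 999 ÷ (1/1999) = 1997001.
(97/12)⁶ ≈278961 falls short of 1997001 but (97/12)⁷ ≈2.25493e+06 reaches it, so n = 7.

7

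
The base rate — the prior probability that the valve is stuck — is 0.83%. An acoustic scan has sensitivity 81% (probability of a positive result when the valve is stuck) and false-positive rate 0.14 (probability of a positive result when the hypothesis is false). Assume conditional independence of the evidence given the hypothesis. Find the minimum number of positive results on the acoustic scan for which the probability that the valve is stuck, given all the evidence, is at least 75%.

Prior odds: 0.0083 ÷ 0.9917 = 83/9917.
Likelihood ratio of a positive result = 0.81/0.14 = 81/14.
Target odds: 0.75 ÷ 0.25 = 3.
Need (83/9917) × (81/14)ⁿ ≥ 3, i.e. (81/14)ⁿ ≥ 29751/83.
(81/14)³ = 531441/2744 falls short of 29751/83 but (81/14)⁴ = 43046721/38416 reaches it, so n = 4.

4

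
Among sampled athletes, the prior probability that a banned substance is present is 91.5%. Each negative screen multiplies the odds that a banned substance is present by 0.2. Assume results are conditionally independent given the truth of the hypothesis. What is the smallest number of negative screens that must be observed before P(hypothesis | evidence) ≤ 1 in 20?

4

Prior odds = 0.915/0.085 = 183/17.
Likelihood ratio per negative screen = 0.2.
Target posterior odds = 0.05/0.95 = 1/19.
Need (183/17) × 0.2ⁿ ≤ 1/19, i.e. 0.2ⁿ ≤ 17/3477.
0.2³ = 0.008 is still above 17/3477 but 0.2⁴ = 0.0016 is at or below it, so n = 4.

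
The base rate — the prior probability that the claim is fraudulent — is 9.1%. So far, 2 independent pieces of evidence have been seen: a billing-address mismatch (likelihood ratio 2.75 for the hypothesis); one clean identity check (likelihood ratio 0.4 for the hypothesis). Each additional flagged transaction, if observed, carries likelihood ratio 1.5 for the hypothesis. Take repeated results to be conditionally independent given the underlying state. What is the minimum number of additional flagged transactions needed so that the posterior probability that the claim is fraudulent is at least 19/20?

13

Prior odds = 0.091/0.909 = 91/909.
Combined Bayes factor of the evidence already in hand = 2.75 × 0.4 = 1.1.
Odds after that evidence = (91/909) × 1.1 = 1001/9090.
Target odds = 0.95/0.05 = 19.
Need 1.5ⁿ ≥ 19 ÷ (1001/9090) = 172710/1001.
1.5¹² = 531441/4096 falls short of 172710/1001 but 1.5¹³ = 1594323/8192 reaches it, so n = 13.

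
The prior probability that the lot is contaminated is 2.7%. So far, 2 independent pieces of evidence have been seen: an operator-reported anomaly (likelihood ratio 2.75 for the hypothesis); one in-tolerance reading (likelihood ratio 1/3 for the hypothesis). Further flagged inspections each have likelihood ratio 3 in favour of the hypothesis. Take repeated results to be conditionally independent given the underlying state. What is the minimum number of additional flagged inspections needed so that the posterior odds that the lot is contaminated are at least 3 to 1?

Prior odds = 0.027/0.973 = 27/973.
Combined Bayes factor of the evidence already in hand = 2.75 × (1/3) = 11/12.
Odds after that evidence = (27/973) × 11/12 = 99/3892.
Target odds = 3.
Need 3ⁿ ≥ 3 ÷ (99/3892) = 3892/33.
3⁴ = 81 falls short of 3892/33 but 3⁵ = 243 reaches it, so n = 5.

5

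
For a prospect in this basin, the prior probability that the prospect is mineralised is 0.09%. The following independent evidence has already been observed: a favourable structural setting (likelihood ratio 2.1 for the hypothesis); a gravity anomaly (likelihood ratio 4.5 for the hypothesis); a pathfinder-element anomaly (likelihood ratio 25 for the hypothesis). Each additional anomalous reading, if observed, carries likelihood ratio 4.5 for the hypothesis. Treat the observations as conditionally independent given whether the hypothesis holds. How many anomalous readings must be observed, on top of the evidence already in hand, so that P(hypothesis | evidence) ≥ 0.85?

3

Prior odds = 0.0009/0.9991 = 9/9991.
Combined Bayes factor of the evidence already in hand = 2.1 × 4.5 × 25 = 236.25.
Odds after that evidence = (9/9991) × 236.25 = 8505/39964.
Target odds = 0.85/0.15 = 17/3.
Need 4.5ⁿ ≥ 17/3 ÷ (8505/39964) = 679388/25515.
4.5² = 20.25 falls short of 679388/25515 but 4.5³ = 91.125 reaches it, so n = 3.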